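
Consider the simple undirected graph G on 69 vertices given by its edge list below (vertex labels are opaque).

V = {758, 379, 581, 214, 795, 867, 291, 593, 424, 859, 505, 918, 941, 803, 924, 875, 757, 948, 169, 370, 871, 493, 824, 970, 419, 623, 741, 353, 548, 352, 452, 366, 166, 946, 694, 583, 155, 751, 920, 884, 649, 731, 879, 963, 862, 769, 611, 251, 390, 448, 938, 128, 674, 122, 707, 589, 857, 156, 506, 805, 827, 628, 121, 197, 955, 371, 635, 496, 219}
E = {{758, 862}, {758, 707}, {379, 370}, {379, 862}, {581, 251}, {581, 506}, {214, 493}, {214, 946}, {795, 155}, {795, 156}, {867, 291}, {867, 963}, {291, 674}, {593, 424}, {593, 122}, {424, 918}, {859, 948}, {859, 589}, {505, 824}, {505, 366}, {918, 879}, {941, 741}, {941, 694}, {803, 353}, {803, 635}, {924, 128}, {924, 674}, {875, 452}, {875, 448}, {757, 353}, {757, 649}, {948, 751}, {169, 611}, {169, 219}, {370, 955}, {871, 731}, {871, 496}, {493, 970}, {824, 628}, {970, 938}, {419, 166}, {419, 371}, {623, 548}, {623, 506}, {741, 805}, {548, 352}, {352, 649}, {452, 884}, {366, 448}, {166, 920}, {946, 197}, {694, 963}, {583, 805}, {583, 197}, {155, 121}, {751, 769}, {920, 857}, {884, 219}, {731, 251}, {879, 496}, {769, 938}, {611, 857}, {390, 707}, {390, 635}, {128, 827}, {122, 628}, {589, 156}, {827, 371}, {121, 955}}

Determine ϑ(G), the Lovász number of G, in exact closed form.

Vertex 875 has 2 neighbors: 452, 448.
N(827) = {128, 371}, |N(827)| = 2.
N(251) = {581, 731}, |N(251)| = 2.
N(707) = {758, 390}, |N(707)| = 2.
Regular of degree 2 on 69 vertices: a single 69-cycle (edge-transitive).
The 35 distinct eigenvalues: [2.0, 1.9917, 1.9669, 1.9258, 1.8688, 1.7963, 1.7088, 1.6073, 1.4924, 1.3651, 1.2265, 1.0778, 0.9201, 0.7548, 0.5833, 0.4069, 0.2272, 0.0455, -0.1365, -0.3174, -0.4956, -0.6698, -0.8384, -1.0, -1.1534, -1.2972, -1.4302, -1.5514, -1.6598, -1.7544, -1.8344, -1.8993, -1.9484, -1.9814, -1.9979].
−69·(-2*cos(pi/69)) / ((2)−(-2*cos(pi/69))) = 69*cos(pi/69)/(cos(pi/69) + 1) = ϑ(G).
Numerically 34.482114103.
Lovász sandwich 34 ≤ 69*cos(pi/69)/(cos(pi/69) + 1) ≤ 35: both strict.

69*cos(pi/69)/(cos(pi/69) + 1)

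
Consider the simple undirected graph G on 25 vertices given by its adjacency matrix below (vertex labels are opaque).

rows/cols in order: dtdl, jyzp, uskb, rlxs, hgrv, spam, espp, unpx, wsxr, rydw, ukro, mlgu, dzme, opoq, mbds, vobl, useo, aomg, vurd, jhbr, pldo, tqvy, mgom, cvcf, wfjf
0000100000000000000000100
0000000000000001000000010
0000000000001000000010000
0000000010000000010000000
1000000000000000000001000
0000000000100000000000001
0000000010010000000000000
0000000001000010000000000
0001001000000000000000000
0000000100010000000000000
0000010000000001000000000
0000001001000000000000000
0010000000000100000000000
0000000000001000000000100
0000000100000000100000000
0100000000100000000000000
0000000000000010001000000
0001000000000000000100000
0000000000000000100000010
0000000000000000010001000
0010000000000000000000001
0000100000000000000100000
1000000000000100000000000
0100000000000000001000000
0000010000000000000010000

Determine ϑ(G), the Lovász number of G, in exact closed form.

N(mlgu) = {espp, rydw}, |N(mlgu)| = 2.
N(cvcf) = {jyzp, vurd}, |N(cvcf)| = 2.
deg(tqvy) = 2; N(tqvy) = {hgrv, jhbr}.
deg(unpx) = 2; N(unpx) = {rydw, mbds}.
G on 25 vertices is 2-regular; this is C_{25}, the 25-cycle.
The 13 distinct eigenvalues: [2.0, 1.9372, 1.7526, 1.4579, 1.0717, 0.618, 0.1256, -0.3748, -0.8516, -1.2748, -1.618, -1.8596, -1.9842].
With N=25: ϑ(G) = 25·(-(-1)*2*cos(pi/25))/(2−(-2*cos(pi/25))) = 25*cos(pi/25)/(cos(pi/25) + 1).
Numerically 12.450521808.
12 ≤ 25*cos(pi/25)/(cos(pi/25) + 1) ≤ 13: both strict.

25*cos(pi/25)/(cos(pi/25) + 1)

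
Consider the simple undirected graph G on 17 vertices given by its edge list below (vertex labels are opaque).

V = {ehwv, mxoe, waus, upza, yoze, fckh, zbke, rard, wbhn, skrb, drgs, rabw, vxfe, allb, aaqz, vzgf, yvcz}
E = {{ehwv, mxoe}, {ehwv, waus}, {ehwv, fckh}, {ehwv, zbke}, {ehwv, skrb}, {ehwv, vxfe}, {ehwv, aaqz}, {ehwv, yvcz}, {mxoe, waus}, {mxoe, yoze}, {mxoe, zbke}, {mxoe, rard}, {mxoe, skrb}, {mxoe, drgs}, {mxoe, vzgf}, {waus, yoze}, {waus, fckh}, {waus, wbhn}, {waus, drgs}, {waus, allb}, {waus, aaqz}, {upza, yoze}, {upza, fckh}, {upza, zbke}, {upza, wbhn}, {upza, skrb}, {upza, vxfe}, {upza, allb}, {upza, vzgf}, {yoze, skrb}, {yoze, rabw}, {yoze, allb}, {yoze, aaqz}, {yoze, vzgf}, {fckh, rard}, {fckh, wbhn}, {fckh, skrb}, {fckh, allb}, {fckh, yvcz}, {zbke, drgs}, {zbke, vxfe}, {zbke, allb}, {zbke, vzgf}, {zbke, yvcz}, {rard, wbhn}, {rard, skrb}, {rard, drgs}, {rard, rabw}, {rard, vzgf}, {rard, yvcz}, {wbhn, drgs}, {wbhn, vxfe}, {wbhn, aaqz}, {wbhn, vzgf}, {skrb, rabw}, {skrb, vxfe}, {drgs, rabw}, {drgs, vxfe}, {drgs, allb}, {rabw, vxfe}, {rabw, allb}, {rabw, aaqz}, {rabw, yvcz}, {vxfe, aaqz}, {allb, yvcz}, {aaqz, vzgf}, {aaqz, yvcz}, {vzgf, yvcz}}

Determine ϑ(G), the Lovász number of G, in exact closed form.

sqrt(17)

N(rabw) = {yoze, rard, skrb, drgs, vxfe, allb, aaqz, yvcz}, |N(rabw)| = 8.
N(vxfe) = {ehwv, upza, zbke, wbhn, skrb, drgs, rabw, aaqz}, |N(vxfe)| = 8.
deg(aaqz) = 8; N(aaqz) = {ehwv, waus, yoze, wbhn, rabw, vxfe, vzgf, yvcz}.
N(ehwv) = {mxoe, waus, fckh, zbke, skrb, vxfe, aaqz, yvcz}, |N(ehwv)| = 8.
G on 17 vertices is 8-regular; SR(17,8,3,4) — a Paley graph.
A has 3 distinct eigenvalues ≈ [8.0, 1.561553, -2.561553].
λ_max=8, λ_min=-sqrt(17)/2 - 1/2; ϑ = −17·λ_min/(λ_max−λ_min) = sqrt(17).
ϑ(G) ≈ 4.1231.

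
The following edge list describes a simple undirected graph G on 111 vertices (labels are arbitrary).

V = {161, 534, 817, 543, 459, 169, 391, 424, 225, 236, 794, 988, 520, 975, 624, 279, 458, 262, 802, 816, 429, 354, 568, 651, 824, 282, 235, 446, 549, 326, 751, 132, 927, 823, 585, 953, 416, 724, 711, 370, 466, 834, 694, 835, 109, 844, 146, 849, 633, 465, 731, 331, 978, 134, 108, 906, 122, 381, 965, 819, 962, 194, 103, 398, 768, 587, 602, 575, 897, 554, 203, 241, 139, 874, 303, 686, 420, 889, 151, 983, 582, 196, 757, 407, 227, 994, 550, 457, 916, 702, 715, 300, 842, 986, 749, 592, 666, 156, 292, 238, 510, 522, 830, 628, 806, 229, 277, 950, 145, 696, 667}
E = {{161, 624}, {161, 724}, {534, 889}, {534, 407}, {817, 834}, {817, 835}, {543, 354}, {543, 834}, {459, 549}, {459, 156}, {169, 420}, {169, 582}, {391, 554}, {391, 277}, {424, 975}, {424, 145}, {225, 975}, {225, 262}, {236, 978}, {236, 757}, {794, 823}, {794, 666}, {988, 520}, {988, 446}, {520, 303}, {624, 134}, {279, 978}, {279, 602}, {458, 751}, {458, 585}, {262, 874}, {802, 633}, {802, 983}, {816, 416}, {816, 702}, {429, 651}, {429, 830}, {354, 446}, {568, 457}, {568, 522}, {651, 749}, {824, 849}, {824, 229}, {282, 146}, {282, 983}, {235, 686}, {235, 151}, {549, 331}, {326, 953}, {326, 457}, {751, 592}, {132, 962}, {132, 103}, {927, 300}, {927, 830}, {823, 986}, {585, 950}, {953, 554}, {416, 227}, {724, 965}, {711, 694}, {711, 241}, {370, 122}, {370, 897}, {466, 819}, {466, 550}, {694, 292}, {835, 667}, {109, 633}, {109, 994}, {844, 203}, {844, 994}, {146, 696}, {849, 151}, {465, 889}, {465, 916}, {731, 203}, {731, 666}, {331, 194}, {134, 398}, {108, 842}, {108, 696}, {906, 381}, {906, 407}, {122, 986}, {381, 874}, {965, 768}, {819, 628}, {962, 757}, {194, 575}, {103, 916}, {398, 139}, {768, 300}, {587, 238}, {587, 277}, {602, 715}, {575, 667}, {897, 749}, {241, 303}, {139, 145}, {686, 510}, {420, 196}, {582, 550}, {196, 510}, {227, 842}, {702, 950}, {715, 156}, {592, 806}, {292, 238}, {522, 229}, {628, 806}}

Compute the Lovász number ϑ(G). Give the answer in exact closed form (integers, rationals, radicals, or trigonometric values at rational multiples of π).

111*cos(pi/111)/(cos(pi/111) + 1)

N(568) = {457, 522}, |N(568)| = 2.
Vertex 109 has 2 neighbors: 633, 994.
Vertex 326 has 2 neighbors: 953, 457.
deg(749) = 2; N(749) = {651, 897}.
Regular of degree 2 on 111 vertices: this is C_{111}, the 111-cycle.
A has 56 distinct eigenvalues ≈ [2.0, 1.997, 1.987, 1.971, 1.949, 1.92, 1.886, 1.845, 1.798, 1.746, 1.688, 1.625, 1.556, 1.482, 1.404, 1.321, 1.234, 1.143, 1.049, 0.951, 0.85, 0.746, 0.64, 0.531, 0.421, 0.31, 0.198, 0.085, -0.028, -0.141, -0.254, -0.366, -0.477, -0.586, -0.693, -0.798, -0.9, -1.0, -1.096, -1.189, -1.278, -1.363, -1.444, -1.52, -1.591, -1.657, -1.718, -1.773, -1.822, -1.866, -1.904, -1.935, -1.961, -1.98, -1.993, -1.999].
Lovász (edge-transitive): ϑ = −111·(-2*cos(pi/111))/((2)−(-2*cos(pi/111))) = 111*cos(pi/111)/(cos(pi/111) + 1).
= 55.48888… (decimal).
Lovász sandwich 55 ≤ 111*cos(pi/111)/(cos(pi/111) + 1) ≤ 56: both strict.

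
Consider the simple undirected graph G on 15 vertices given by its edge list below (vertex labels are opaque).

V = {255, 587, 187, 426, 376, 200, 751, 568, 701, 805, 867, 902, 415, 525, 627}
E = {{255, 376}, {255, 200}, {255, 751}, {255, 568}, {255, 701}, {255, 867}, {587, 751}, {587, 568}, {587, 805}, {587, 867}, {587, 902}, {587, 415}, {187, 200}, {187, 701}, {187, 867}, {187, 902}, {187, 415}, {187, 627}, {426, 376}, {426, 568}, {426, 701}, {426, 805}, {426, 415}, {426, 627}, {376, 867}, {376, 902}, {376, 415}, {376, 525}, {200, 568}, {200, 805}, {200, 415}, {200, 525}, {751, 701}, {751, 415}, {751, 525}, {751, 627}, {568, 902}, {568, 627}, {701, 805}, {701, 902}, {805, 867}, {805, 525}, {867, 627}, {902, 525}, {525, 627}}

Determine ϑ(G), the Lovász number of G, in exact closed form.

N(568) = {255, 587, 426, 200, 902, 627}, |N(568)| = 6.
deg(701) = 6; N(701) = {255, 187, 426, 751, 805, 902}.
N(627) = {187, 426, 751, 568, 867, 525}, |N(627)| = 6.
Vertex 415 has 6 neighbors: 587, 187, 426, 376, 200, 751.
6-regular, N=15; Kneser-type, 2-subsets of [6].
The 3 distinct eigenvalues: [6.0, 1.0, -3.0].
ϑ = −N·λ_min/(λ_max−λ_min) = −15·(-3)/(6−(-3)) = 5.
ϑ(G) ≈ 5.00000.

5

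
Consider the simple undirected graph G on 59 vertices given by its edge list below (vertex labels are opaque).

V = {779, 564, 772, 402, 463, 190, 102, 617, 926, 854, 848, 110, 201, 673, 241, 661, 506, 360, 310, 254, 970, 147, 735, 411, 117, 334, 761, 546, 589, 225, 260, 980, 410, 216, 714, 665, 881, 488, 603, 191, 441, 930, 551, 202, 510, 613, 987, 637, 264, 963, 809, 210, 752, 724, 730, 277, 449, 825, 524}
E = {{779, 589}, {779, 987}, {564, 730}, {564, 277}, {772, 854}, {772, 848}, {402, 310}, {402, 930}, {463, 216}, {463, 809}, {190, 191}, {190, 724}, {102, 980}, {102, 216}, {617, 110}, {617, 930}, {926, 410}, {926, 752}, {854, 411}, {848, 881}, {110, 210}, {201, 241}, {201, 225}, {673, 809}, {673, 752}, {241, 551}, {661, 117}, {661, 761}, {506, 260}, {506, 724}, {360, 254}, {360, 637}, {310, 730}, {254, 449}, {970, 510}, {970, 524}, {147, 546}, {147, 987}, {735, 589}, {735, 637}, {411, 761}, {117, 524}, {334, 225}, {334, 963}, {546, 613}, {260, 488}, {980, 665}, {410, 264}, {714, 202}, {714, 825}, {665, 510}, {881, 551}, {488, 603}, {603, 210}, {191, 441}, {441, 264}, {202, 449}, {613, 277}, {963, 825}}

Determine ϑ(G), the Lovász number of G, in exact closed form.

59*cos(pi/59)/(cos(pi/59) + 1)

N(963) = {334, 825}, |N(963)| = 2.
Vertex 241 has 2 neighbors: 201, 551.
deg(551) = 2; N(551) = {241, 881}.
N(441) = {191, 264}, |N(441)| = 2.
G on 59 vertices is 2-regular; connected 2-regular on 59 ⇒ C_{59}.
Distinct eigenvalues (to 4 d.p.): [2.0, 1.9887, 1.9548, 1.8988, 1.8213, 1.7231, 1.6054, 1.4695, 1.317, 1.1496, 0.9691, 0.7776, 0.5774, 0.3706, 0.1596, -0.0532, -0.2655, -0.4747, -0.6785, -0.8746, -1.0608, -1.235, -1.3953, -1.5397, -1.6666, -1.7747, -1.8627, -1.9295, -1.9745, -1.9972].
−59·(-2*cos(pi/59)) / ((2)−(-2*cos(pi/59))) = 59*cos(pi/59)/(cos(pi/59) + 1) = ϑ(G).
Numerically 29.47908.
29 ≤ 59*cos(pi/59)/(cos(pi/59) + 1) ≤ 30: both strict.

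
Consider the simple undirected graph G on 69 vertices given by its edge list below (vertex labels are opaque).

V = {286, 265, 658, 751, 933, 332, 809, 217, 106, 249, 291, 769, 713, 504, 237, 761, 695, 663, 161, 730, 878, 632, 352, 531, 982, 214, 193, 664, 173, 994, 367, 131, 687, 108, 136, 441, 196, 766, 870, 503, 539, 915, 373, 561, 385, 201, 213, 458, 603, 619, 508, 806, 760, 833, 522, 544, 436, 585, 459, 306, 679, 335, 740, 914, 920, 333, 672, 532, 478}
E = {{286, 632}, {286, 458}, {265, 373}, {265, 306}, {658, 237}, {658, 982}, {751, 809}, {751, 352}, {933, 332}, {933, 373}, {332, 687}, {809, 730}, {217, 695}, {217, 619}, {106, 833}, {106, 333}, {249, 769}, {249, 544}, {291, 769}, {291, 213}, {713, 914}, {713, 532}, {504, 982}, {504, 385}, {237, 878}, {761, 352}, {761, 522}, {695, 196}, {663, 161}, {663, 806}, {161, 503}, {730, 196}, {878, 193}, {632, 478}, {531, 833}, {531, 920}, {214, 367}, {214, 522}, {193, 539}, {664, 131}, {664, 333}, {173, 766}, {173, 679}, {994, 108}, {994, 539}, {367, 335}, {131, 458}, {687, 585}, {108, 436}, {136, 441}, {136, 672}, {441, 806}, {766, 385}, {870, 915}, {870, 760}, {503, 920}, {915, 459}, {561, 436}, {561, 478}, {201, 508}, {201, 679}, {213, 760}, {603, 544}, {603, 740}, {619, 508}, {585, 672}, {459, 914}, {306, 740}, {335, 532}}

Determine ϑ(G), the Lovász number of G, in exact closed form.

Vertex 385 has 2 neighbors: 504, 766.
Vertex 352 has 2 neighbors: 751, 761.
Vertex 740 has 2 neighbors: 603, 306.
Vertex 561 has 2 neighbors: 436, 478.
deg(v) = 2 for all v (|V|=69); this is C_{69}, the 69-cycle.
The 35 distinct eigenvalues: [2.0, 1.99171, 1.96692, 1.92583, 1.86879, 1.79626, 1.70884, 1.60726, 1.49237, 1.36511, 1.22653, 1.0778, 0.92013, 0.75484, 0.58329, 0.40691, 0.22716, 0.04553, -0.13648, -0.31737, -0.49562, -0.66976, -0.83835, -1.0, -1.15336, -1.29716, -1.43022, -1.55142, -1.65977, -1.75437, -1.83442, -1.89928, -1.9484, -1.98137, -1.99793].
ϑ = −N·λ_min/(λ_max−λ_min) = −69·(-2*cos(pi/69))/(2−(-2*cos(pi/69))) = 69*cos(pi/69)/(cos(pi/69) + 1).
Numerically 34.4821141.
Lovász sandwich 34 ≤ 69*cos(pi/69)/(cos(pi/69) + 1) ≤ 35: both strict.

69*cos(pi/69)/(cos(pi/69) + 1)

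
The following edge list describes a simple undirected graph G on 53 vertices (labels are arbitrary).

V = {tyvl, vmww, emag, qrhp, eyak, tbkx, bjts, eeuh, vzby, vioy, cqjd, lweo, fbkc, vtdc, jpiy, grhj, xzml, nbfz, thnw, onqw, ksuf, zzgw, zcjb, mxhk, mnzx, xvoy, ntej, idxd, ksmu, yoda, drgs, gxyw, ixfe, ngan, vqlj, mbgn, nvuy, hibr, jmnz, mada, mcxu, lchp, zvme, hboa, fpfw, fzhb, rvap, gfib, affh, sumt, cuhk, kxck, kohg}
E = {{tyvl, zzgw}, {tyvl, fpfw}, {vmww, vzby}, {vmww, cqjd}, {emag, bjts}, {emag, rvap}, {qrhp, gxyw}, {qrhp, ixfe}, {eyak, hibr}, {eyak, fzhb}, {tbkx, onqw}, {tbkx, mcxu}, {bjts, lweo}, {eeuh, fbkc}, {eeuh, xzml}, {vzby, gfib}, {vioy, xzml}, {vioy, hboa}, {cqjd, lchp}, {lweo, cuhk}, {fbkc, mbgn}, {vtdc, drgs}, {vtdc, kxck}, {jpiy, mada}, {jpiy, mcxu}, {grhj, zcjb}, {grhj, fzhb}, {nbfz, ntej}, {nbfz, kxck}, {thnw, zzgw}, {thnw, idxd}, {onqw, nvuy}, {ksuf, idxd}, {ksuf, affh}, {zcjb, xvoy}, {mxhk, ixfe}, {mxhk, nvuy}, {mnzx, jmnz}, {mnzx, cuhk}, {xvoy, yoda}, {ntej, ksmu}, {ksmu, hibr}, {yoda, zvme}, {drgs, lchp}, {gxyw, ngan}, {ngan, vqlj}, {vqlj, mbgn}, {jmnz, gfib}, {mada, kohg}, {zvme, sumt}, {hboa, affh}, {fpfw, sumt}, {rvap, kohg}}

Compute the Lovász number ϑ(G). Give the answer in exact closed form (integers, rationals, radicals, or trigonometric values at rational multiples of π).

53*cos(pi/53)/(cos(pi/53) + 1)

deg(zvme) = 2; N(zvme) = {yoda, sumt}.
deg(ksuf) = 2; N(ksuf) = {idxd, affh}.
Vertex affh has 2 neighbors: ksuf, hboa.
Vertex eyak has 2 neighbors: hibr, fzhb.
Regular of degree 2 on 53 vertices: the odd cycle C_{53}.
The 27 distinct eigenvalues: [2.0, 1.98596, 1.94405, 1.87484, 1.77931, 1.65881, 1.51502, 1.34997, 1.16596, 0.96558, 0.75166, 0.52717, 0.29529, 0.05927, -0.17759, -0.41196, -0.64054, -0.86013, -1.06765, -1.26018, -1.43501, -1.58971, -1.72209, -1.83029, -1.9128, -1.96846, -1.99649].
−53·(-2*cos(pi/53)) / ((2)−(-2*cos(pi/53))) = 53*cos(pi/53)/(cos(pi/53) + 1) = ϑ(G).
≈ 26.47671 (to 5 d.p.).
26 ≤ 53*cos(pi/53)/(cos(pi/53) + 1) ≤ 27: both strict.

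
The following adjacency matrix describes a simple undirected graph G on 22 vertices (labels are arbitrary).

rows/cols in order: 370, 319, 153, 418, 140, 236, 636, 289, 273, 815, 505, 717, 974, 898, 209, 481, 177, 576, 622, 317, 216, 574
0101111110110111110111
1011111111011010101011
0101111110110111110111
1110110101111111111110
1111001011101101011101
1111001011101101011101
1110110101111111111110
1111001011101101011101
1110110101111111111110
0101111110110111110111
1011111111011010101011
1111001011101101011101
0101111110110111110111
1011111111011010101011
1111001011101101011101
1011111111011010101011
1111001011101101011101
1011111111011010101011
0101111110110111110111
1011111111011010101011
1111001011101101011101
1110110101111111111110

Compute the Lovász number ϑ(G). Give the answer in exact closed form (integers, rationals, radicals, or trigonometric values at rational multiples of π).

7

Vertex 815 has 17 neighbors: 319, 418, 140, 236, 636, 289, 273, 505, 717, 898, 209, 481, 177, 576, 317, 216, 574.
deg(418) = 18; N(418) = {370, 319, 153, 140, 236, 289, 815, 505, 717, 974, 898, 209, 481, 177, 576, 622, 317, 216}.
Vertex 505 has 16 neighbors: 370, 153, 418, 140, 236, 636, 289, 273, 815, 717, 974, 209, 177, 622, 216, 574.
deg(140) = 15; N(140) = {370, 319, 153, 418, 636, 273, 815, 505, 974, 898, 481, 576, 622, 317, 574}.
Complete multipartite on [7, 6, 5, 4]: sandwich collapses at ϑ=7.
Numerically 7.000000.
Check 7 ≤ 7 ≤ 7: collapsed.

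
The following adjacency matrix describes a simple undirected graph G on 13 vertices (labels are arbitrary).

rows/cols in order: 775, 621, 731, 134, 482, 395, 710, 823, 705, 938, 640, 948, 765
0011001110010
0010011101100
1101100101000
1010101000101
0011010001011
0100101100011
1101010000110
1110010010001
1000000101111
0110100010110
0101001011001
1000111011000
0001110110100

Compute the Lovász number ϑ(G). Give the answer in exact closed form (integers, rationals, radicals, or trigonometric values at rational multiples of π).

sqrt(13)

deg(765) = 6; N(765) = {134, 482, 395, 823, 705, 640}.
Vertex 948 has 6 neighbors: 775, 482, 395, 710, 705, 938.
Vertex 134 has 6 neighbors: 775, 731, 482, 710, 640, 765.
N(775) = {731, 134, 710, 823, 705, 948}, |N(775)| = 6.
13-vertex 6-regular graph: SR(13,6,2,3) — a Paley graph.
The 3 distinct eigenvalues: [6.0, 1.303, -2.303].
−13·(-sqrt(13)/2 - 1/2) / ((6)−(-sqrt(13)/2 - 1/2)) = sqrt(13) = ϑ(G).
= 3.60555128… (decimal).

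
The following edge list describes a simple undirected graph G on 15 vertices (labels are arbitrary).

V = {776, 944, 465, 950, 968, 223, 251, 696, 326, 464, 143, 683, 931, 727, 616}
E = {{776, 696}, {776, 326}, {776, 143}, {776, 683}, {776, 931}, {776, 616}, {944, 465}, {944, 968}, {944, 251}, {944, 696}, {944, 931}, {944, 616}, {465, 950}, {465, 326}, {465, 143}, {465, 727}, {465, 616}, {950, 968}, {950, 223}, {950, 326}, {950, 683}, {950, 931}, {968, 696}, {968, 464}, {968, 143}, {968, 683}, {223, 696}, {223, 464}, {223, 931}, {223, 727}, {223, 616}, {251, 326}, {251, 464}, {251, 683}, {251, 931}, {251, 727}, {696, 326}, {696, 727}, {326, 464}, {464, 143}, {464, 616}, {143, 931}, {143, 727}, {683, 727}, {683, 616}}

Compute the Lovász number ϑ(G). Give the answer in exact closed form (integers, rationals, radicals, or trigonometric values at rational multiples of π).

5

Vertex 465 has 6 neighbors: 944, 950, 326, 143, 727, 616.
Vertex 968 has 6 neighbors: 944, 950, 696, 464, 143, 683.
deg(696) = 6; N(696) = {776, 944, 968, 223, 326, 727}.
Vertex 464 has 6 neighbors: 968, 223, 251, 326, 143, 616.
Every vertex has degree 6 (N=15); Kneser K(6,2) on C(6,2)=15 vertices.
spec(A) ≈ [6.0, 1.0, -3.0] (distinct, 5 d.p.).
Lovász: ϑ = −15(-3)/(6+-1*(-3)) = 5.
= 5.0000… (decimal).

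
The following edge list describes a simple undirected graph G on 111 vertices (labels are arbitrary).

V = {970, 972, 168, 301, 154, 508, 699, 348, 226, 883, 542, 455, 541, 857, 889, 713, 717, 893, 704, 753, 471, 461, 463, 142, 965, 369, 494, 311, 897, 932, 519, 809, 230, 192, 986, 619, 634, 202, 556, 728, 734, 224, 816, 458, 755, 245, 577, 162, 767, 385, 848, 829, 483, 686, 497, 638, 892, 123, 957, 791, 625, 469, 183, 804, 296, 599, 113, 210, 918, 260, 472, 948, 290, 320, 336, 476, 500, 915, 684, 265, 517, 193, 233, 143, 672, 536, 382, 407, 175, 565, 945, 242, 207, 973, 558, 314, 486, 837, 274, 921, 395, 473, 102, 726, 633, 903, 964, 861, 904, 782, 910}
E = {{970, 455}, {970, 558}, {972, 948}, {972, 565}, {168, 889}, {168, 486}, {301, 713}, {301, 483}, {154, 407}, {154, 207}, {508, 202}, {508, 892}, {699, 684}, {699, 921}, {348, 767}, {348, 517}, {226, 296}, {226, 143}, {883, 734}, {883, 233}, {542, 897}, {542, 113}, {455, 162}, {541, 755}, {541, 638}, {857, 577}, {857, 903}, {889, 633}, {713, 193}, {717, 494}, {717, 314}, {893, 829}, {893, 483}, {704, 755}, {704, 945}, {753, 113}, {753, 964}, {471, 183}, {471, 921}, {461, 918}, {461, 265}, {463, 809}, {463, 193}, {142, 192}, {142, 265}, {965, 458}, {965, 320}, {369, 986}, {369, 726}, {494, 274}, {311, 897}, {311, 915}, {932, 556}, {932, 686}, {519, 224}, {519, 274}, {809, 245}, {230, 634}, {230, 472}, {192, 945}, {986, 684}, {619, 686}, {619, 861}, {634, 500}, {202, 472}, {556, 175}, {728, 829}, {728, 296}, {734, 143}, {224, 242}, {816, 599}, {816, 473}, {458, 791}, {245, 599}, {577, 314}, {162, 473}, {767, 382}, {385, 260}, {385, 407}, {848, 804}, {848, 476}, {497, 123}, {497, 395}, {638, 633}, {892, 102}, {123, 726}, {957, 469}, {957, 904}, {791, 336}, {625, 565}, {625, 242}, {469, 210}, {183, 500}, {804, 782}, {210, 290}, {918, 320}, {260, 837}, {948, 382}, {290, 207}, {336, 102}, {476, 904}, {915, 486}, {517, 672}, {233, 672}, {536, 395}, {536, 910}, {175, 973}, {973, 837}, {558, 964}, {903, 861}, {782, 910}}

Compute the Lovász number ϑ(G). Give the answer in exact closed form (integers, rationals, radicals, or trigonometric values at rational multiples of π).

deg(577) = 2; N(577) = {857, 314}.
Vertex 672 has 2 neighbors: 517, 233.
N(804) = {848, 782}, |N(804)| = 2.
Vertex 556 has 2 neighbors: 932, 175.
G on 111 vertices is 2-regular; this is C_{111}, the 111-cycle.
The 56 distinct eigenvalues: [2.0, 1.996797, 1.987197, 1.971232, 1.948952, 1.920429, 1.885755, 1.84504, 1.798414, 1.746028, 1.688049, 1.624662, 1.556072, 1.482496, 1.404172, 1.321349, 1.234294, 1.143286, 1.048615, 0.950584, 0.849509, 0.745713, 0.639528, 0.531294, 0.421359, 0.310073, 0.197795, 0.084882, -0.028302, -0.141395, -0.254036, -0.365862, -0.476517, -0.585646, -0.692898, -0.797931, -0.900407, -1.0, -1.096389, -1.189266, -1.278334, -1.363307, -1.443912, -1.519892, -1.591004, -1.657019, -1.717727, -1.772931, -1.822457, -1.866145, -1.903855, -1.935466, -1.960877, -1.980007, -1.992795, -1.999199].
−111·(-2*cos(pi/111)) / ((2)−(-2*cos(pi/111))) = 111*cos(pi/111)/(cos(pi/111) + 1) = ϑ(G).
ϑ(G) ≈ 55.48888410.
Lovász sandwich 55 ≤ 111*cos(pi/111)/(cos(pi/111) + 1) ≤ 56: both strict.

111*cos(pi/111)/(cos(pi/111) + 1)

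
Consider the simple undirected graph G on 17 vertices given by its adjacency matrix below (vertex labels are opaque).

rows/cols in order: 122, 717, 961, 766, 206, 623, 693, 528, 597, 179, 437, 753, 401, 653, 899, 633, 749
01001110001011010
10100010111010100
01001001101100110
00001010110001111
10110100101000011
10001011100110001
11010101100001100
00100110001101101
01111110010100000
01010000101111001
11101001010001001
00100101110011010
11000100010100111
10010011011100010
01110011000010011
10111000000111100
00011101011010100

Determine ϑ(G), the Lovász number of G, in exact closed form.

Vertex 437 has 8 neighbors: 122, 717, 961, 206, 528, 179, 653, 749.
deg(623) = 8; N(623) = {122, 206, 693, 528, 597, 753, 401, 749}.
N(179) = {717, 766, 597, 437, 753, 401, 653, 749}, |N(179)| = 8.
deg(653) = 8; N(653) = {122, 766, 693, 528, 179, 437, 753, 633}.
deg(v) = 8 for all v (|V|=17); Paley(17): SR with (k,λ,μ)=(8,3,4).
Distinct eigenvalues (to 5 d.p.): [8.0, 1.56155, -2.56155].
With N=17: ϑ(G) = 17·(-(-sqrt(17)/2 - 1/2))/(8−(-sqrt(17)/2 - 1/2)) = sqrt(17).
= 4.12311… (decimal).

sqrt(17)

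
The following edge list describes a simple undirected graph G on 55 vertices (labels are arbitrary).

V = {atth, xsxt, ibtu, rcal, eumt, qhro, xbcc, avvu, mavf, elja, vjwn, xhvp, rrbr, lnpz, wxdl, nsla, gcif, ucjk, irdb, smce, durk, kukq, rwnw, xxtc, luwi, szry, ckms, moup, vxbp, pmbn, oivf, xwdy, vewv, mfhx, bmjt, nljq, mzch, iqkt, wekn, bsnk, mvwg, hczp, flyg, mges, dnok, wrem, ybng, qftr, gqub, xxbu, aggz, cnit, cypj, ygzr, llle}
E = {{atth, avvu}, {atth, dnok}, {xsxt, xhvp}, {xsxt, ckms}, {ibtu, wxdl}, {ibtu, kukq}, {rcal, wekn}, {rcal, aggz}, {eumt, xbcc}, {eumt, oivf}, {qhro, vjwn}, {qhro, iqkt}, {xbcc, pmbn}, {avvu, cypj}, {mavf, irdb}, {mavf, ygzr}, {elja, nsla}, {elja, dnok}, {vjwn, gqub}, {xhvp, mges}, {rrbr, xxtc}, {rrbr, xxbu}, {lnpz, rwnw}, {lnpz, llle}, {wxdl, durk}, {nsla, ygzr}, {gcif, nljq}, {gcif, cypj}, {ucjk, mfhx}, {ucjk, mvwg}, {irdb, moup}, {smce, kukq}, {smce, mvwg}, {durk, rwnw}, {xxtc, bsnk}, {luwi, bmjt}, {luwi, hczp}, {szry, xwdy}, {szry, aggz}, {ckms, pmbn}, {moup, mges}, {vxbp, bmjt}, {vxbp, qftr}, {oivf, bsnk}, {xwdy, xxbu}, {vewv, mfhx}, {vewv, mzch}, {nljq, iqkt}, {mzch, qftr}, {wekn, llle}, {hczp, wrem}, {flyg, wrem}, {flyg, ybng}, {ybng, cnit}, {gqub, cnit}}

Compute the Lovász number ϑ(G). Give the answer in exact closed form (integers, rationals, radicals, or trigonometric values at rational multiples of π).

55*cos(pi/55)/(cos(pi/55) + 1)

deg(durk) = 2; N(durk) = {wxdl, rwnw}.
N(elja) = {nsla, dnok}, |N(elja)| = 2.
N(oivf) = {eumt, bsnk}, |N(oivf)| = 2.
deg(ibtu) = 2; N(ibtu) = {wxdl, kukq}.
55-vertex 2-regular graph: a single 55-cycle (edge-transitive).
spec(A) ≈ [2.0, 1.987, 1.948, 1.8837, 1.7948, 1.6825, 1.5483, 1.3939, 1.2213, 1.0328, 0.8308, 0.618, 0.3972, 0.1712, -0.0571, -0.2846, -0.5084, -0.7256, -0.9333, -1.1289, -1.3097, -1.4735, -1.618, -1.7415, -1.8422, -1.919, -1.9707, -1.9967] (distinct, 4 d.p.).
λ_max=2, λ_min=-2*cos(pi/55); ϑ = −55·λ_min/(λ_max−λ_min) = 55*cos(pi/55)/(cos(pi/55) + 1).
≈ 27.47756 (to 5 d.p.).
Lovász sandwich 27 ≤ 55*cos(pi/55)/(cos(pi/55) + 1) ≤ 28: both strict.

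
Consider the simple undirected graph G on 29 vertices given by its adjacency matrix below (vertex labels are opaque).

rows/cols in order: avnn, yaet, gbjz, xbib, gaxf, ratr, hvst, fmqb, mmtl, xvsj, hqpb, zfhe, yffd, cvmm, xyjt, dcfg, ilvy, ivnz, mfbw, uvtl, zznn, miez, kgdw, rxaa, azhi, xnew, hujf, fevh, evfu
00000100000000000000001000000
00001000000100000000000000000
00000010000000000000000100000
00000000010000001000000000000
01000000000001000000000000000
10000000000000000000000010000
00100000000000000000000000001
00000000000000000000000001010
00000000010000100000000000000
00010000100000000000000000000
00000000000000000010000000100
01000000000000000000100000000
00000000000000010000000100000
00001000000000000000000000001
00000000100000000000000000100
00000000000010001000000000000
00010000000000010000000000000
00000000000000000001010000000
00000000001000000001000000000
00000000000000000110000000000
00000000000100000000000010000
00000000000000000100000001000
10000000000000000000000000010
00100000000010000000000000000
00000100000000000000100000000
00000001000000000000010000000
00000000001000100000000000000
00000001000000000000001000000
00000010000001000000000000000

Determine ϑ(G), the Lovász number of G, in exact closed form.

N(hqpb) = {mfbw, hujf}, |N(hqpb)| = 2.
deg(mfbw) = 2; N(mfbw) = {hqpb, uvtl}.
N(gaxf) = {yaet, cvmm}, |N(gaxf)| = 2.
N(yffd) = {dcfg, rxaa}, |N(yffd)| = 2.
deg(v) = 2 for all v (|V|=29); a single 29-cycle (edge-transitive).
Distinct eigenvalues (to 3 d.p.): [2.0, 1.953, 1.815, 1.592, 1.295, 0.937, 0.535, 0.108, -0.324, -0.74, -1.122, -1.452, -1.714, -1.895, -1.988].
With N=29: ϑ(G) = 29·(-(-1)*2*cos(pi/29))/(2−(-2*cos(pi/29))) = 29*cos(pi/29)/(cos(pi/29) + 1).
≈ 14.4573753 (to 7 d.p.).
α=14, χ(Ḡ)=15; ϑ=29*cos(pi/29)/(cos(pi/29) + 1) lies between (both strict).

29*cos(pi/29)/(cos(pi/29) + 1)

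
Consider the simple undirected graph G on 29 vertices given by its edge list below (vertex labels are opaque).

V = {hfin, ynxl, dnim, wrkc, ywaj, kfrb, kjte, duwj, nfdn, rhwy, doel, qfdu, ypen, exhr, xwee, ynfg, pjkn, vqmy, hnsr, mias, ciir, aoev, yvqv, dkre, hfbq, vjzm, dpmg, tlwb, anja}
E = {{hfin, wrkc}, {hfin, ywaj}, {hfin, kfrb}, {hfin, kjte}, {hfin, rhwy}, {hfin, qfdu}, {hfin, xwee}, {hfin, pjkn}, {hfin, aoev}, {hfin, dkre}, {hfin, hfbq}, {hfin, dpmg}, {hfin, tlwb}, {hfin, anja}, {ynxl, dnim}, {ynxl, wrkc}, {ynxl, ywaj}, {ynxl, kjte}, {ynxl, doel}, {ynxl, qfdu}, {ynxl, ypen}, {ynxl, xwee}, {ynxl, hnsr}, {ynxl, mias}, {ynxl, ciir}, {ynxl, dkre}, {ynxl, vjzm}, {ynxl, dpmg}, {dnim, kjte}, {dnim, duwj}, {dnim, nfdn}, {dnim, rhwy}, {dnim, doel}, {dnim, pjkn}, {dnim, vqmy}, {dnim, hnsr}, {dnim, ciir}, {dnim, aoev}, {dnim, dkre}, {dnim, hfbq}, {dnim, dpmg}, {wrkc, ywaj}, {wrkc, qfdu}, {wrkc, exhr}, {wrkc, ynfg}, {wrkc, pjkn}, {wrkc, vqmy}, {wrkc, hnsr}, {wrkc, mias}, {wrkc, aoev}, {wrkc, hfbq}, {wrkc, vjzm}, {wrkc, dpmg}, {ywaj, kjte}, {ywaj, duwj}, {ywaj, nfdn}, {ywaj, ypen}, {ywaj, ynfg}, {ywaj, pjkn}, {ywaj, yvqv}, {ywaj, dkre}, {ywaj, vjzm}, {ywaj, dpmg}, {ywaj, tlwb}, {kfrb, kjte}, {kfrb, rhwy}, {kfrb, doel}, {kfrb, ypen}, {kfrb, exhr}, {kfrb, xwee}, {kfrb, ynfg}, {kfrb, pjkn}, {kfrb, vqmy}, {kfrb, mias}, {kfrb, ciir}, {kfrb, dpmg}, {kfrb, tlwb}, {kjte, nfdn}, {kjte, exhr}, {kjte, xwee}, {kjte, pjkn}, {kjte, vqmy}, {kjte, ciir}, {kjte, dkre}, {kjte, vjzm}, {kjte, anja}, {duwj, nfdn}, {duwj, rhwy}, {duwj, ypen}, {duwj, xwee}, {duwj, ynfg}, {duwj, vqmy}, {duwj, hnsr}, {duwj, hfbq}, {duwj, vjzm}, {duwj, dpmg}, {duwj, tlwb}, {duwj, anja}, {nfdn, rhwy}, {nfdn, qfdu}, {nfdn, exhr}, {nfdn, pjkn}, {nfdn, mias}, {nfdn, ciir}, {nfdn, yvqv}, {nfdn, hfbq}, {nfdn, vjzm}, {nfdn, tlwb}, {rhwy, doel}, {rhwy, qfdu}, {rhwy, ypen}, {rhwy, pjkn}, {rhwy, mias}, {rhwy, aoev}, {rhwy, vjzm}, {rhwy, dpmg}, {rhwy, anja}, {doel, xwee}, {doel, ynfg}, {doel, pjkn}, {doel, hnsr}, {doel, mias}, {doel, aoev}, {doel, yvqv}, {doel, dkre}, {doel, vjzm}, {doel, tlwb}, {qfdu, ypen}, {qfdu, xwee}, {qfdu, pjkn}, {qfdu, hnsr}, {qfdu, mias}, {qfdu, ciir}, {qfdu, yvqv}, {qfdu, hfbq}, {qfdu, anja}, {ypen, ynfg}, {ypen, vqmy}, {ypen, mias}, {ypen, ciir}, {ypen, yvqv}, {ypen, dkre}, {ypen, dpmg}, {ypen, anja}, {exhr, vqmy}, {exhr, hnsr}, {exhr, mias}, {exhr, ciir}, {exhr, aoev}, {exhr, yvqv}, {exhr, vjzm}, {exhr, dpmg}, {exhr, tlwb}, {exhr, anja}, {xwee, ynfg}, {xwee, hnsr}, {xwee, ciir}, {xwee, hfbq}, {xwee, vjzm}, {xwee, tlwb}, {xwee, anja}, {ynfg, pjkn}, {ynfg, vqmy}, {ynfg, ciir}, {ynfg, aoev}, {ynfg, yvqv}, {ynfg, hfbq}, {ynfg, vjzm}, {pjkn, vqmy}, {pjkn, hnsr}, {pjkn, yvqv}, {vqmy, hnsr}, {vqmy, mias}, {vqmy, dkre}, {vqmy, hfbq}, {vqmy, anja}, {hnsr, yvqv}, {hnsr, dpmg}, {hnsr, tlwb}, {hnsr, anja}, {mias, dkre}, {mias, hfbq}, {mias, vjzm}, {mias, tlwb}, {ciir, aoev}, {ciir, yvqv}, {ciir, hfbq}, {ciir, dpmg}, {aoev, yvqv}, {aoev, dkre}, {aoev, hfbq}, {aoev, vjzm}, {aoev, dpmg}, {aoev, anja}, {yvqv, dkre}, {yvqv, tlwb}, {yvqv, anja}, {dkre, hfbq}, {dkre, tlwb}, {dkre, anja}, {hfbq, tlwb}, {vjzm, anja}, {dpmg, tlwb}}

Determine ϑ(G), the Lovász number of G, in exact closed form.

sqrt(29)

deg(dnim) = 14; N(dnim) = {ynxl, kjte, duwj, nfdn, rhwy, doel, pjkn, vqmy, hnsr, ciir, aoev, dkre, hfbq, dpmg}.
deg(ynxl) = 14; N(ynxl) = {dnim, wrkc, ywaj, kjte, doel, qfdu, ypen, xwee, hnsr, mias, ciir, dkre, vjzm, dpmg}.
Vertex yvqv has 14 neighbors: ywaj, nfdn, doel, qfdu, ypen, exhr, ynfg, pjkn, hnsr, ciir, aoev, dkre, tlwb, anja.
Vertex nfdn has 14 neighbors: dnim, ywaj, kjte, duwj, rhwy, qfdu, exhr, pjkn, mias, ciir, yvqv, hfbq, vjzm, tlwb.
29-vertex 14-regular graph: strongly regular (29,14,6,7).
spec(A) ≈ [14.0, 2.192582, -3.192582] (distinct, 6 d.p.).
Lovász (edge-transitive): ϑ = −29·(-sqrt(29)/2 - 1/2)/((14)−(-sqrt(29)/2 - 1/2)) = sqrt(29).
Numerically 5.385165.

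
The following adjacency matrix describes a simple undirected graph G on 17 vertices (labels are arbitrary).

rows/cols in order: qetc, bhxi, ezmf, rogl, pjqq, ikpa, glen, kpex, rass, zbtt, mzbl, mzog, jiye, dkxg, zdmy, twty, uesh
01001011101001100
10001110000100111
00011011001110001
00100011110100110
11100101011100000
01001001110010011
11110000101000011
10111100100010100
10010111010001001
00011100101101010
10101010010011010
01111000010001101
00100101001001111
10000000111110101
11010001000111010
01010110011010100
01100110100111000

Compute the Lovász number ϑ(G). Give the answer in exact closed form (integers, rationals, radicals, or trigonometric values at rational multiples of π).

sqrt(17)

Vertex mzbl has 8 neighbors: qetc, ezmf, pjqq, glen, zbtt, jiye, dkxg, twty.
Vertex dkxg has 8 neighbors: qetc, rass, zbtt, mzbl, mzog, jiye, zdmy, uesh.
N(zbtt) = {rogl, pjqq, ikpa, rass, mzbl, mzog, dkxg, twty}, |N(zbtt)| = 8.
deg(mzog) = 8; N(mzog) = {bhxi, ezmf, rogl, pjqq, zbtt, dkxg, zdmy, uesh}.
deg(v) = 8 for all v (|V|=17); Paley(17): SR with (k,λ,μ)=(8,3,4).
The 3 distinct eigenvalues: [8.0, 1.5616, -2.5616].
With N=17: ϑ(G) = 17·(-(-sqrt(17)/2 - 1/2))/(8−(-sqrt(17)/2 - 1/2)) = sqrt(17).
ϑ(G) ≈ 4.12311.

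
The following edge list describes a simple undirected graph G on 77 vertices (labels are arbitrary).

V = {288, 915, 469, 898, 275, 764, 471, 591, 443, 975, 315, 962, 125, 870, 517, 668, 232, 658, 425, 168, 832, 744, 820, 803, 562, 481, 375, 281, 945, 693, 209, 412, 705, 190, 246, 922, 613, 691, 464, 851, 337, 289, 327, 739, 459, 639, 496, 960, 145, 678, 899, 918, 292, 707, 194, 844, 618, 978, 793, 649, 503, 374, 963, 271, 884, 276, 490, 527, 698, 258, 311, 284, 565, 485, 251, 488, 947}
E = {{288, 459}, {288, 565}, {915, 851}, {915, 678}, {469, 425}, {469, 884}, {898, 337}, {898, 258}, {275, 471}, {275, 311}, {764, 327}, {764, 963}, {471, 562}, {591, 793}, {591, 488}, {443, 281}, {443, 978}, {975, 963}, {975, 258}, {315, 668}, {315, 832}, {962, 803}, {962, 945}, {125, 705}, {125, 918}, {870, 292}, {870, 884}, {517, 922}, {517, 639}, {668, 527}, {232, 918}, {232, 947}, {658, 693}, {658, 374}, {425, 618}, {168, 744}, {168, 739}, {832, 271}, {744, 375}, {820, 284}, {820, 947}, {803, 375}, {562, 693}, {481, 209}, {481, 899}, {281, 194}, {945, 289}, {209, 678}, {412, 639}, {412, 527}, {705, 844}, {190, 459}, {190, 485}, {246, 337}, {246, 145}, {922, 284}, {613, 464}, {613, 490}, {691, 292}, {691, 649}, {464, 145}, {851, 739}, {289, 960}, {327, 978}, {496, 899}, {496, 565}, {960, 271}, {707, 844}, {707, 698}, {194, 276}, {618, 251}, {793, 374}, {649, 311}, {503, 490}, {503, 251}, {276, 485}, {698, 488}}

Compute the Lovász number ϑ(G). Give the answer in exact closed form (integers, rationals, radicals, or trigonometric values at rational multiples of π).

deg(496) = 2; N(496) = {899, 565}.
N(618) = {425, 251}, |N(618)| = 2.
Vertex 443 has 2 neighbors: 281, 978.
N(693) = {658, 562}, |N(693)| = 2.
77-vertex 2-regular graph: a single 77-cycle (edge-transitive).
The 39 distinct eigenvalues: [2.0, 1.9933, 1.9734, 1.9404, 1.8944, 1.8358, 1.765, 1.6825, 1.5888, 1.4845, 1.3703, 1.247, 1.1154, 0.9764, 0.8308, 0.6798, 0.5242, 0.3651, 0.2036, 0.0408, -0.1223, -0.2846, -0.445, -0.6025, -0.7559, -0.9043, -1.0467, -1.1822, -1.3097, -1.4286, -1.5379, -1.637, -1.7252, -1.8019, -1.8667, -1.919, -1.9585, -1.985, -1.9983].
Lovász (edge-transitive): ϑ = −77·(-2*cos(pi/77))/((2)−(-2*cos(pi/77))) = 77*cos(pi/77)/(cos(pi/77) + 1).
= 38.483973… (decimal).
38 ≤ 77*cos(pi/77)/(cos(pi/77) + 1) ≤ 39: both strict.

77*cos(pi/77)/(cos(pi/77) + 1)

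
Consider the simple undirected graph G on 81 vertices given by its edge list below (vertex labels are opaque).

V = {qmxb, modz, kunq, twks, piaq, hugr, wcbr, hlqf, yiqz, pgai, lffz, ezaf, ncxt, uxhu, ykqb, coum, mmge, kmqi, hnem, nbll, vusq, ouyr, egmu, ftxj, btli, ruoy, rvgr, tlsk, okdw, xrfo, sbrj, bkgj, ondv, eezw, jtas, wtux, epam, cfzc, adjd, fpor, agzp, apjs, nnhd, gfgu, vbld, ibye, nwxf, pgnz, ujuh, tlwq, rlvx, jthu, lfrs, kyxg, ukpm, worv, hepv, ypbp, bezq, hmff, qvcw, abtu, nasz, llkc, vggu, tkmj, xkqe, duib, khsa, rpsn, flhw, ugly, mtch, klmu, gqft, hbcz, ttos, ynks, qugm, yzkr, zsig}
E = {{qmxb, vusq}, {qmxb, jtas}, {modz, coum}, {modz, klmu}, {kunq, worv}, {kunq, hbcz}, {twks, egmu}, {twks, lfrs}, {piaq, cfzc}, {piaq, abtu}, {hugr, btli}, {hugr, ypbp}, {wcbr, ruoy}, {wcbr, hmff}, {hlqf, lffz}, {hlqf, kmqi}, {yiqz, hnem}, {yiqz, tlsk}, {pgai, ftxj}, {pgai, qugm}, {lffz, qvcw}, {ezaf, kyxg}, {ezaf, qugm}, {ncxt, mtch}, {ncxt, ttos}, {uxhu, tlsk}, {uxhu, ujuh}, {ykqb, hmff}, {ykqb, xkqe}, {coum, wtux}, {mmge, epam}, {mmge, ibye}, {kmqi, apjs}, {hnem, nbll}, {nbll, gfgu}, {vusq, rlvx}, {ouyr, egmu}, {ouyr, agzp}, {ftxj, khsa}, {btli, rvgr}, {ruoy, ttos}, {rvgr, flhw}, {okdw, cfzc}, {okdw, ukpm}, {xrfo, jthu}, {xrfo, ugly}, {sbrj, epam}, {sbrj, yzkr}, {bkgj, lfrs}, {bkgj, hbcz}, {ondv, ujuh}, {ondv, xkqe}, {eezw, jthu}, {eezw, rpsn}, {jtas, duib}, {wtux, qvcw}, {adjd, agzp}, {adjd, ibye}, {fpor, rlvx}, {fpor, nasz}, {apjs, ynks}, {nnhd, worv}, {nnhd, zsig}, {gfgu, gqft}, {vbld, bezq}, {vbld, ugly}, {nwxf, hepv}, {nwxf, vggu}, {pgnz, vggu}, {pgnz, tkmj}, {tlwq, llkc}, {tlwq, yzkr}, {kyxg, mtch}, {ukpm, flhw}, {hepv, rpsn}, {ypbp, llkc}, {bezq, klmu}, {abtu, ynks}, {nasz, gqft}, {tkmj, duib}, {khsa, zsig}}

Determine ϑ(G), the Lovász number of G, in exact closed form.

81*cos(pi/81)/(cos(pi/81) + 1)

deg(tlwq) = 2; N(tlwq) = {llkc, yzkr}.
deg(apjs) = 2; N(apjs) = {kmqi, ynks}.
N(gfgu) = {nbll, gqft}, |N(gfgu)| = 2.
N(lffz) = {hlqf, qvcw}, |N(lffz)| = 2.
G on 81 vertices is 2-regular; the odd cycle C_{81}.
The 41 distinct eigenvalues: [2.0, 1.99399, 1.97598, 1.94609, 1.9045, 1.85145, 1.78727, 1.71233, 1.6271, 1.53209, 1.42786, 1.31504, 1.19432, 1.06641, 0.93209, 0.79216, 0.64747, 0.49888, 0.3473, 0.19362, 0.03878, -0.11629, -0.27066, -0.42341, -0.57361, -0.72036, -0.86277, -1.0, -1.13121, -1.25562, -1.37248, -1.48109, -1.58079, -1.67098, -1.75112, -1.82073, -1.87939, -1.92674, -1.96251, -1.98648, -1.9985].
Lovász (edge-transitive): ϑ = −81·(-2*cos(pi/81))/((2)−(-2*cos(pi/81))) = 81*cos(pi/81)/(cos(pi/81) + 1).
= 40.484765… (decimal).
40 ≤ 81*cos(pi/81)/(cos(pi/81) + 1) ≤ 41: both strict.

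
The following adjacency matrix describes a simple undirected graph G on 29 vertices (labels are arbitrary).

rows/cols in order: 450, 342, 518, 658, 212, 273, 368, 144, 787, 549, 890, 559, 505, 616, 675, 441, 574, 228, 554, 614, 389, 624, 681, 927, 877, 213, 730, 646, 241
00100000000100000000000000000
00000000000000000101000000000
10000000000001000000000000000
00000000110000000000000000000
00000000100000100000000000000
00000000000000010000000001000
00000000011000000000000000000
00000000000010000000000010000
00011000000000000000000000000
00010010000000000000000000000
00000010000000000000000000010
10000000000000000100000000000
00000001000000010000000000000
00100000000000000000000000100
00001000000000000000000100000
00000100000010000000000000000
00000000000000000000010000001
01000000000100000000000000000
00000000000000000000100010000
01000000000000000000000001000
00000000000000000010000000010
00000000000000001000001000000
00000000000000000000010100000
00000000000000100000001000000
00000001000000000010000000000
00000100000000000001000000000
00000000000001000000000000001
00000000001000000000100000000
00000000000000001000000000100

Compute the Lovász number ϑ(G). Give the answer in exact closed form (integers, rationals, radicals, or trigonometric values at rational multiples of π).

29*cos(pi/29)/(cos(pi/29) + 1)

deg(549) = 2; N(549) = {658, 368}.
N(554) = {389, 877}, |N(554)| = 2.
Vertex 890 has 2 neighbors: 368, 646.
deg(787) = 2; N(787) = {658, 212}.
G on 29 vertices is 2-regular; connected 2-regular on 29 ⇒ C_{29}.
Distinct eigenvalues (to 3 d.p.): [2.0, 1.953, 1.815, 1.592, 1.295, 0.937, 0.535, 0.108, -0.324, -0.74, -1.122, -1.452, -1.714, -1.895, -1.988].
λ_max=2, λ_min=-2*cos(pi/29); ϑ = −29·λ_min/(λ_max−λ_min) = 29*cos(pi/29)/(cos(pi/29) + 1).
≈ 14.4574 (to 4 d.p.).
14 ≤ 29*cos(pi/29)/(cos(pi/29) + 1) ≤ 15: both strict.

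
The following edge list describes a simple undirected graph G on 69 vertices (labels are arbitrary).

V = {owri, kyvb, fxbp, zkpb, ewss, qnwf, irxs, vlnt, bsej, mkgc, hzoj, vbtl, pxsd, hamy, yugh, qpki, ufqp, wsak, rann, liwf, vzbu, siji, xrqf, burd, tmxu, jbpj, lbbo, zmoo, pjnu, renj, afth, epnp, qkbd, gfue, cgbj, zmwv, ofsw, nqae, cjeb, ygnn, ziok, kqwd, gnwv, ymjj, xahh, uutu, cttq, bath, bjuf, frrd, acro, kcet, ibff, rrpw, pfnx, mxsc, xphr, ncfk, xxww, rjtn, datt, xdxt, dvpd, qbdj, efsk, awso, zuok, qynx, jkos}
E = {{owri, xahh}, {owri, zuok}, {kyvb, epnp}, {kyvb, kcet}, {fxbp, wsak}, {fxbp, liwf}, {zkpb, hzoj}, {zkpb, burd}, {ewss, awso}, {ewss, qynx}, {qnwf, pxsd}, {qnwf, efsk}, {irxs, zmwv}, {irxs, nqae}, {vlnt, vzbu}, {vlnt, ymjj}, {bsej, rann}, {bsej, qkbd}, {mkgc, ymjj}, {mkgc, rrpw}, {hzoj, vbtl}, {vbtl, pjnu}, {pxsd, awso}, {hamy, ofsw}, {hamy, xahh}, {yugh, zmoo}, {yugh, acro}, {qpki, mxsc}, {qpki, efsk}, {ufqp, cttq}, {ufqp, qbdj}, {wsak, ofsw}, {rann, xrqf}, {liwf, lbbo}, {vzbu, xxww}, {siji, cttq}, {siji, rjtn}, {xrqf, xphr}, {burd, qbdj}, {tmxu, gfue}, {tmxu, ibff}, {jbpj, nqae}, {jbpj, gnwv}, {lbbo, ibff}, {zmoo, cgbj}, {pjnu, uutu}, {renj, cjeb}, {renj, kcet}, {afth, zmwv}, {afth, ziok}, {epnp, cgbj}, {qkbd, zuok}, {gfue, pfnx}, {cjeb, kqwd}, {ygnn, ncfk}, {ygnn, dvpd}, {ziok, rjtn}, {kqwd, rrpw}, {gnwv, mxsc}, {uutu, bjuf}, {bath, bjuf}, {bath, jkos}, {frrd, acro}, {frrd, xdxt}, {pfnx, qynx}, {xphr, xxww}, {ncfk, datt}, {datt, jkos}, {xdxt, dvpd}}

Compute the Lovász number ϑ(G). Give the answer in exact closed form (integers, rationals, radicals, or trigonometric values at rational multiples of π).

N(xrqf) = {rann, xphr}, |N(xrqf)| = 2.
N(gnwv) = {jbpj, mxsc}, |N(gnwv)| = 2.
deg(mkgc) = 2; N(mkgc) = {ymjj, rrpw}.
Vertex zmoo has 2 neighbors: yugh, cgbj.
Every vertex has degree 2 (N=69); connected 2-regular on 69 ⇒ C_{69}.
The 35 distinct eigenvalues: [2.0, 1.992, 1.967, 1.926, 1.869, 1.796, 1.709, 1.607, 1.492, 1.365, 1.227, 1.078, 0.92, 0.755, 0.583, 0.407, 0.227, 0.046, -0.136, -0.317, -0.496, -0.67, -0.838, -1.0, -1.153, -1.297, -1.43, -1.551, -1.66, -1.754, -1.834, -1.899, -1.948, -1.981, -1.998].
−69·(-2*cos(pi/69)) / ((2)−(-2*cos(pi/69))) = 69*cos(pi/69)/(cos(pi/69) + 1) = ϑ(G).
= 34.482114103… (decimal).
34 ≤ 69*cos(pi/69)/(cos(pi/69) + 1) ≤ 35: both strict.

69*cos(pi/69)/(cos(pi/69) + 1)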